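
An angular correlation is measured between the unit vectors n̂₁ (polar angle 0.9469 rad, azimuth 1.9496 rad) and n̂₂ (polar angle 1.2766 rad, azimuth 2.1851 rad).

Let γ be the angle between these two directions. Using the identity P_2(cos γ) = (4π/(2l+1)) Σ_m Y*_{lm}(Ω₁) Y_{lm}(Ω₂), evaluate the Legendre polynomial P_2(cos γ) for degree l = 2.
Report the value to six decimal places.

0.782605

Term-by-term m-sum for l=2 (normalisation 4π/5 = 2.513274):
  m=-2: Y*=-0.184848-0.174849i  Y=-0.118716+0.333283i  product +0.080218-0.040849i
  m=-1: Y*=-0.135461+0.340331i  Y=-0.123573-0.175196i  product +0.076364-0.018324i
  m=+0: Y*=+0.007530-0.000000i  Y=-0.235834+0.000000i  product -0.001776+0.000000i
  m=+1: Y*=+0.135461+0.340331i  Y=+0.123573-0.175196i  product +0.076364+0.018324i
  m=+2: Y*=-0.184848+0.174849i  Y=-0.118716-0.333283i  product +0.080218+0.040849i
Total Σ_m = +0.311389+0.000000i. Multiply by 2.513274: +0.782605+0.000000i. P_2(cos γ) = 0.782605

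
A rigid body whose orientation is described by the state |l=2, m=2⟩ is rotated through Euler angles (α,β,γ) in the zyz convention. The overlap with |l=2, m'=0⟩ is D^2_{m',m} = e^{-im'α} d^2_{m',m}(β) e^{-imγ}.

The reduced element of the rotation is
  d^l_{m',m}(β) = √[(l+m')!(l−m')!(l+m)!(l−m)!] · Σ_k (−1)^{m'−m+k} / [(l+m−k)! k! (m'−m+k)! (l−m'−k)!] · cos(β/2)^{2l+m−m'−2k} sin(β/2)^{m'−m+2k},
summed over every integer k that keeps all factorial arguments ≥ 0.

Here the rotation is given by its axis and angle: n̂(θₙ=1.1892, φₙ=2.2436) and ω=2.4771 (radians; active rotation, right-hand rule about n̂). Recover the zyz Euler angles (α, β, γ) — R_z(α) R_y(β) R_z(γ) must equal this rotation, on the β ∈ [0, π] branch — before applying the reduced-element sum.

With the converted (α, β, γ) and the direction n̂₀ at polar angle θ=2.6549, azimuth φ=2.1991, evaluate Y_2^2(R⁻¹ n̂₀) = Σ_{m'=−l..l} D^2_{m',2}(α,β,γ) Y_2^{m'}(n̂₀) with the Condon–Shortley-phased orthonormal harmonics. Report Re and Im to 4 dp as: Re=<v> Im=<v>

Re=0.1169 Im=0.0986

Axis–angle → zyz. n̂ = (sinθₙcosφₙ, sinθₙsinφₙ, cosθₙ) = (-0.578357, +0.725824, +0.372402), ω = 2.4771.
R = I cosω + sinω [n̂]ₓ + (1−cosω) n̂n̂ᵀ gives
  R = [-0.189408, -0.979898, +0.062650; -0.520606, +0.154319, +0.839735; -0.832522, +0.126436, -0.539370]
β = atan2(√(R₁₃²+R₂₃²), R₃₃) = 2.140485; α = atan2(R₂₃, R₁₃) mod 2π = 1.496327; γ = atan2(R₃₂, −R₃₁) mod 2π = 0.150720
Need the full column D^2_{m',2} for m'=−2..2 at α=1.4963, β=2.1405, γ=0.1507.
cos(β/2)=0.479911, sin(β/2)=0.877317
d^2_{-2,2}: single k=4 term ⇒ +0.592415;  D = -0.533341+0.257882i
d^2_{-1,2}: single k=3 term ⇒ +0.648128;  D = +0.237939+0.602872i
d^2_{0,2}: single k=2 term ⇒ +0.434221;  D = +0.414642-0.128918i
d^2_{1,2}: single k=1 term ⇒ +0.193941;  D = -0.043642-0.188967i
d^2_{2,2}: single k=0 term ⇒ +0.053045;  D = -0.052429+0.008058i
Y_2^{m'}(θ=2.6549,φ=2.1991) and Σ D·Y over m':
  (-0.5333+0.2579i)·(-0.0261+0.0804i)  (+0.2379+0.6029i)·(+0.1877+0.2584i)  (+0.4146-0.1289i)·(+0.4238+0.0000i)  (-0.0436-0.1890i)·(-0.1877+0.2584i)  (-0.0524+0.0081i)·(-0.0261-0.0804i)
Y_2^2(R⁻¹ n̂) = +0.116863+0.098616i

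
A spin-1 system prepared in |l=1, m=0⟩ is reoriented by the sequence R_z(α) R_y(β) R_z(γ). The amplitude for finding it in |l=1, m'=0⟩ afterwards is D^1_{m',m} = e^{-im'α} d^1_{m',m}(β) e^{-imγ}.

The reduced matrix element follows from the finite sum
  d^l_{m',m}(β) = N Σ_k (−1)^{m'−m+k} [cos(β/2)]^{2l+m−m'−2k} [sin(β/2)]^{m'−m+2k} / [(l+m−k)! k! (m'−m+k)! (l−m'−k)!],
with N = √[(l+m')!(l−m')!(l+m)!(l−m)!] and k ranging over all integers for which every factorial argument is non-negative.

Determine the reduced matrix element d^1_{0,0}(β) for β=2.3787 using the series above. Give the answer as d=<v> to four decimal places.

d^1_{0,0}(β=2.3787) via the finite sum:
c=cos(2.378700/2)=0.372263, s=sin(2.378700/2)=0.928127; N=√[1·1·1·1]=1.000000
k: max(0,(0)−(0))=0 … min(1+(0),1−(0))=1
  k=0: (−1)^0·1.0000/(1)·0.3723^2·0.9281^0 = +0.138580
  k=1: (−1)^1·1.0000/(1)·0.3723^0·0.9281^2 = -0.861420
d^1_{0,0}(2.3787) = +0.138580 -0.861420 = -0.722840

d=-0.7228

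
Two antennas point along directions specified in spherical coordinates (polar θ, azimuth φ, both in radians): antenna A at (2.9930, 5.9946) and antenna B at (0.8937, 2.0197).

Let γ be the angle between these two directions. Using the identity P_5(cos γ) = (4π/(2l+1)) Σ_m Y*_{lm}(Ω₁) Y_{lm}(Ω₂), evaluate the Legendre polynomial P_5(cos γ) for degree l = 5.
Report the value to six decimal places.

0.360866

Addition theorem: P_5(cos γ) = (4π/11) Σ_m Y*_{lm}(Ω₁) Y_{lm}(Ω₂), m = −5…5:
  m=-5: (+0.000004-0.000033i) × (-0.104319+0.083281i) = +0.000002+0.000004i  (running Σ = +0.000002+0.000004i)
  m=-4: (-0.000282+0.000638i) × (-0.075646-0.330786i) = +0.000232+0.000045i  (running Σ = +0.000235+0.000049i)
  m=-3: (+0.005676-0.006671i) × (+0.404481+0.092186i) = +0.002911-0.002175i  (running Σ = +0.003145-0.002126i)
  m=-2: (-0.059546+0.038773i) × (-0.071417+0.089592i) = +0.000779-0.008104i  (running Σ = +0.003924-0.010230i)
  m=-1: (+0.336209-0.099811i) × (+0.136467+0.283301i) = +0.074158+0.081627i  (running Σ = +0.078083+0.071398i)
  m=0: (-0.786831-0.000000i) × (-0.202992+0.000000i) = +0.159720+0.000000i  (running Σ = +0.237803+0.071398i)
  m=1: (-0.336209-0.099811i) × (-0.136467+0.283301i) = +0.074158-0.081627i  (running Σ = +0.311961-0.010230i)
  m=2: (-0.059546-0.038773i) × (-0.071417-0.089592i) = +0.000779+0.008104i  (running Σ = +0.312740-0.002126i)
  m=3: (-0.005676-0.006671i) × (-0.404481+0.092186i) = +0.002911+0.002175i  (running Σ = +0.315651+0.000049i)
  m=4: (-0.000282-0.000638i) × (-0.075646+0.330786i) = +0.000232-0.000045i  (running Σ = +0.315883+0.000004i)
  m=5: (-0.000004-0.000033i) × (+0.104319+0.083281i) = +0.000002-0.000004i  (running Σ = +0.315885+0.000000i)
Σ over m = +0.315885+0.000000i; ×(4π/11) → +0.360866+0.000000i. Real part: 0.360866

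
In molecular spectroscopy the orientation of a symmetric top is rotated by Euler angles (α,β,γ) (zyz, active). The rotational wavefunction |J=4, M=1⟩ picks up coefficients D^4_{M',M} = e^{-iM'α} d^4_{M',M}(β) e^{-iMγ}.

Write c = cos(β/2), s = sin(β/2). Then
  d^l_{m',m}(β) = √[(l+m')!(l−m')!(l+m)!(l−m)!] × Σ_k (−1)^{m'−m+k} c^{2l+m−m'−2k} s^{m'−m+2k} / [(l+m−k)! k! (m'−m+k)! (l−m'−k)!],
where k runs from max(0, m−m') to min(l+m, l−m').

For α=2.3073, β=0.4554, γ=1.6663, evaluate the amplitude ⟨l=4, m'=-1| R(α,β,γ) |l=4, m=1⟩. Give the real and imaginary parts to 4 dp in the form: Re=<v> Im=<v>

Re=0.2944 Im=0.2196

Split into d^4_{-1,1}(β=0.4554) × two z-phases.
Half-angle: c=0.974188, s=0.225737. N=√(6·120·120·6)=720.000000
Admissible k: 2..5 (factorial args all ≥0)
  k=2: (−1)^0·720.0000/(72)·0.9742^6·0.2257^2 = +0.435577
  k=3: (−1)^1·720.0000/(24)·0.9742^4·0.2257^4 = -0.070163
  k=4: (−1)^2·720.0000/(48)·0.9742^2·0.2257^6 = +0.001884
  k=5: (−1)^3·720.0000/(720)·0.9742^0·0.2257^8 = -0.000007
d^4_{-1,1}(0.4554) = +0.435577 -0.070163 +0.001884 -0.000007 = +0.367291
Attach z-rotation phases: D = e^{-i(-1)(2.3073)}·(+0.367291)·e^{-i(1)(1.6663)} = +0.294383+0.219639i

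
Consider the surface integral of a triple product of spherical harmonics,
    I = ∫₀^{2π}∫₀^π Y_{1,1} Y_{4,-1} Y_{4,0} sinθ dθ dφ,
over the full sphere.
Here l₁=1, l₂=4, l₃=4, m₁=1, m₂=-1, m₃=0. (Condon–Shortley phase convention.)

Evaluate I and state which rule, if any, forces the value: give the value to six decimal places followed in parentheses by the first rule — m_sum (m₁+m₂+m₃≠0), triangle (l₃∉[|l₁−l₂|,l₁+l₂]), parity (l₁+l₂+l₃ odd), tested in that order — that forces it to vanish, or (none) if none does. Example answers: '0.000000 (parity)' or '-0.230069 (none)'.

Σlᵢ=9 odd — θ-integrand is odd under cosθ→−cosθ; I=0

0.000000 (parity)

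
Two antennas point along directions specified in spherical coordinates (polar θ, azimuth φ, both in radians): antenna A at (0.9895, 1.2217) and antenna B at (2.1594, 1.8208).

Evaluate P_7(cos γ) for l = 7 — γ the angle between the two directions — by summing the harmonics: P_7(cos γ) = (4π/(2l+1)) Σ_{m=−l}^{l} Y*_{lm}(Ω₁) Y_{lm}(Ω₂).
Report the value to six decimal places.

Expand P_7 via completeness: Σ_{m} conj(Y_{7,m}) at Ω₁ times Y_{7,m} at Ω₂ —
  [-7]  conj(Y_{7,-7})(Ω₁) = -0.09152 + 0.10911j ; Y_{7,-7}(Ω₂) = 0.13546 - 0.02454j ; Δ = -0.00972 + 0.01703j
  [-6]  conj(Y_{7,-6})(Ω₁) = 0.17510 + 0.30316j ; Y_{7,-6}(Ω₂) = 0.02432 - 0.34299j ; Δ = 0.10824 - 0.05269j
  [-5]  conj(Y_{7,-5})(Ω₁) = 0.43018 - 0.07592j ; Y_{7,-5}(Ω₂) = -0.41676 - 0.13847j ; Δ = -0.18980 - 0.02793j
  [-4]  conj(Y_{7,-4})(Ω₁) = 0.03138 - 0.17808j ; Y_{7,-4}(Ω₂) = -0.10610 + 0.16525j ; Δ = 0.02610 + 0.02408j
  [-3]  conj(Y_{7,-3})(Ω₁) = 0.21812 + 0.12590j ; Y_{7,-3}(Ω₂) = -0.16301 - 0.17497j ; Δ = -0.01353 - 0.05869j
  [-2]  conj(Y_{7,-2})(Ω₁) = 0.23748 - 0.19930j ; Y_{7,-2}(Ω₂) = -0.28054 + 0.15326j ; Δ = -0.03608 + 0.09231j
  [-1]  conj(Y_{7,-1})(Ω₁) = 0.04497 + 0.12353j ; Y_{7,-1}(Ω₂) = -0.02819 - 0.11041j ; Δ = 0.01237 - 0.00845j
  [+0]  conj(Y_{7,0})(Ω₁) = 0.32753 + 0.00000j ; Y_{7,0}(Ω₂) = -0.33424 + 0.00000j ; Δ = -0.10947 + 0.00000j
  [+1]  conj(Y_{7,1})(Ω₁) = -0.04497 + 0.12353j ; Y_{7,1}(Ω₂) = 0.02819 - 0.11041j ; Δ = 0.01237 + 0.00845j
  [+2]  conj(Y_{7,2})(Ω₁) = 0.23748 + 0.19930j ; Y_{7,2}(Ω₂) = -0.28054 - 0.15326j ; Δ = -0.03608 - 0.09231j
  [+3]  conj(Y_{7,3})(Ω₁) = -0.21812 + 0.12590j ; Y_{7,3}(Ω₂) = 0.16301 - 0.17497j ; Δ = -0.01353 + 0.05869j
  [+4]  conj(Y_{7,4})(Ω₁) = 0.03138 + 0.17808j ; Y_{7,4}(Ω₂) = -0.10610 - 0.16525j ; Δ = 0.02610 - 0.02408j
  [+5]  conj(Y_{7,5})(Ω₁) = -0.43018 - 0.07592j ; Y_{7,5}(Ω₂) = 0.41676 - 0.13847j ; Δ = -0.18980 + 0.02793j
  [+6]  conj(Y_{7,6})(Ω₁) = 0.17510 - 0.30316j ; Y_{7,6}(Ω₂) = 0.02432 + 0.34299j ; Δ = 0.10824 + 0.05269j
  [+7]  conj(Y_{7,7})(Ω₁) = 0.09152 + 0.10911j ; Y_{7,7}(Ω₂) = -0.13546 - 0.02454j ; Δ = -0.00972 - 0.01703j
Total Σ_m = -0.31429 + 0.00000j. Multiply by 0.837758: -0.26330 + 0.00000j. P_7(cos γ) = -0.263301

-0.263301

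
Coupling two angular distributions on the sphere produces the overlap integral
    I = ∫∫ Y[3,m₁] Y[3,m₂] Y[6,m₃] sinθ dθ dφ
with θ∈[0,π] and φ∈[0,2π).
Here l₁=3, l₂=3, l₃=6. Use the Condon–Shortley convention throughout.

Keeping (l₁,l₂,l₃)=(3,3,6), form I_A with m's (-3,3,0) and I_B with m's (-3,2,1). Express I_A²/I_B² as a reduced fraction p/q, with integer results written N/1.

1/7

Same 3,3,6: normalisation and zero-m 3j drop out of the ratio.
A: Δ: 0! 6! 6! / 13! → 1/12012; sum: t=0:+1/518400 = 1/518400; 3j²(3 3 6; -3 3 0) = Δ·Π!·Σ² = 1/12012  (sign +1)
B: Δ: 0! 6! 6! / 13! → 1/12012; sum: t=0:+1/86400 = 1/86400; 3j²(3 3 6; -3 2 1) = Δ·Π!·Σ² = 1/1716  (sign -1)
I_A²/I_B² = (1/12012)/(1/1716) = 1/7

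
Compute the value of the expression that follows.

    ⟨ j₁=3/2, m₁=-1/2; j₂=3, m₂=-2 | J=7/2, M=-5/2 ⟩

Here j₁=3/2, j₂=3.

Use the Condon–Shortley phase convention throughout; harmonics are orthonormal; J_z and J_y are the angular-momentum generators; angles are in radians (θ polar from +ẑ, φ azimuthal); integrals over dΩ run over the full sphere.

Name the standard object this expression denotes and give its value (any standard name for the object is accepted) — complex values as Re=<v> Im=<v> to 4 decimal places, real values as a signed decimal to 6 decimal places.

This is a Clebsch–Gordan (vector-coupling) coefficient.
j₁+j₂−J=1  J+j₁−j₂=2  J−j₁+j₂=5  j₁+j₂+J+1=9
(j₁±m₁, j₂±m₂, J±M) = (1,2,1,5,1,6)
P² = 6400/7
sum k=0..1:
  [0] +1/48 = 1/48
  [1] −1/120 = -1/120
S = 1/80
C² = P²·S² = 1/7 ; C = +0.377964

Clebsch–Gordan coefficient, +√(1/7) ≈ +0.377964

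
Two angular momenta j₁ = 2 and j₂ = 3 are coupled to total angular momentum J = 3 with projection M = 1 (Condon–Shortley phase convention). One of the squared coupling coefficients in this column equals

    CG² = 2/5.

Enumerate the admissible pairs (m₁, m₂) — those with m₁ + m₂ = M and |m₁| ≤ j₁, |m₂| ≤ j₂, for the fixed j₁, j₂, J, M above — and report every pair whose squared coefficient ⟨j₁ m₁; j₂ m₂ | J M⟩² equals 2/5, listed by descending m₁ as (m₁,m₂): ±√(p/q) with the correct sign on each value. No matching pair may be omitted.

Admissible pairs with m₁+m₂ = M = 1: (-2,3), (-1,2), (0,1), (1,0), (2,-1)
  (m₁,m₂)=(2,-1): CG² = 2/5, CG = +√(2/5)   ← matches the target
  (m₁,m₂)=(1,0): CG² = 1/30, CG = −√(1/30)
  (m₁,m₂)=(0,1): CG² = 3/20, CG = −√(3/20)
  (m₁,m₂)=(-1,2): CG² = 1/4, CG = +√(1/4)
  (m₁,m₂)=(-2,3): CG² = 1/6, CG = +√(1/6)
Pairs with CG² = 2/5: (2,-1): +√(2/5)

(2,-1): +√(2/5)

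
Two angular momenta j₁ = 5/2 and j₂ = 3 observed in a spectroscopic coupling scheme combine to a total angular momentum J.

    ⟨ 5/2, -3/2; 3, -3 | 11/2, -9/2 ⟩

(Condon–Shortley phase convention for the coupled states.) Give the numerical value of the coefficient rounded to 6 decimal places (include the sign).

+√(5/11) ≈ +0.674200

√[12·0!5!6!/12! · 1!4!0!6!1!10!] = √(1492992000/11)
  +(−1)^0/∏(0,0,4,0,1,6)! = 1/17280  (running 1/17280)
⟨..|..⟩ = √(1492992000/11)·(1/17280) = +0.674200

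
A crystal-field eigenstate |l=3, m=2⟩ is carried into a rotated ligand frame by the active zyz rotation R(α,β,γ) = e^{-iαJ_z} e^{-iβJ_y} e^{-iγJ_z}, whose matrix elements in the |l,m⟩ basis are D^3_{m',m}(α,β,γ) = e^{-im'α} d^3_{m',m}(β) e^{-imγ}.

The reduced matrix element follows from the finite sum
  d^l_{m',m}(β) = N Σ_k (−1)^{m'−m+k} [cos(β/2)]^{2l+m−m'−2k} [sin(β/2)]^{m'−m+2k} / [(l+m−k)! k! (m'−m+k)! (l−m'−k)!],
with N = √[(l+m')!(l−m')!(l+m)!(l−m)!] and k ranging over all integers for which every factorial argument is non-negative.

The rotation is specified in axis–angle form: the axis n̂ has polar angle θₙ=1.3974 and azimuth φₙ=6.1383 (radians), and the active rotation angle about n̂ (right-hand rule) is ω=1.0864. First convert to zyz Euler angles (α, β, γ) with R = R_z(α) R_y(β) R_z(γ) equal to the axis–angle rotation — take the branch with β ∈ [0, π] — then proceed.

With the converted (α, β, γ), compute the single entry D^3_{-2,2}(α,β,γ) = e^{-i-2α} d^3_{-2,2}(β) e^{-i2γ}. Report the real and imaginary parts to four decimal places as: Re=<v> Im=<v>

Re=0.1937 Im=-0.1268

Axis–angle → zyz. n̂ = (sinθₙcosφₙ, sinθₙsinφₙ, cosθₙ) = (+0.974684, -0.142214, +0.172529), ω = 1.0864.
R = I cosω + sinω [n̂]ₓ + (1−cosω) n̂n̂ᵀ gives
  R = [+0.973289, -0.226745, -0.036000; +0.078616, +0.476481, -0.875663; +0.215706, +0.849443, +0.481579]
β = atan2(√(R₁₃²+R₂₃²), R₃₃) = 1.068341; α = atan2(R₂₃, R₁₃) mod 2π = 4.671300; γ = atan2(R₃₂, −R₃₁) mod 2π = 1.819478
D^3_{-2,2}(4.6713,1.0683,1.8195) = e^{-i·-2·4.6713}·d^3_{-2,2}(1.0683)·e^{-i·2·1.8195}. Compute d first:
c=cos(1.068341/2)=0.860691, s=sin(1.068341/2)=0.509127; N=√[1·120·120·1]=120.000000
Admissible k: 4..5 (factorial args all ≥0)
  k=4: (−1)^0·120.0000/(24)·0.8607^2·0.5091^4 = +0.248869
  k=5: (−1)^1·120.0000/(120)·0.8607^0·0.5091^6 = -0.017416
d^3_{-2,2}(1.0683) = +0.248869 -0.017416 = +0.231452
Phases: e^{-i·(-2)·4.6713}=-0.996625+0.082085i, e^{-i·(2)·1.8195}=-0.878844+0.477110i ⇒ D=+0.193659-0.126752i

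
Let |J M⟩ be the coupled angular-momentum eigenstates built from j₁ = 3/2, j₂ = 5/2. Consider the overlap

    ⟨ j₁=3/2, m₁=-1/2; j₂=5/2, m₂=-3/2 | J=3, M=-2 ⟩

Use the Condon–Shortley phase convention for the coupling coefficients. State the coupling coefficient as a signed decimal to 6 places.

+0.288675

triangle: 1!×2!×4!/8! = 48/40320
(j±m)!: 1!×2!×1!×4!×1!×5! = 5760
prefactor² = (2J+1)×Δ×N² = 48
  k=0: +1/(0!×1!×2!×1!×0!×3!) = 1/12
  k=1: −1/(1!×0!×1!×0!×1!×4!) = -1/24
Σ = 1/24  ⇒  CG² = 48×(1/24)² = 1/12
CG = +√(1/12) = +0.288675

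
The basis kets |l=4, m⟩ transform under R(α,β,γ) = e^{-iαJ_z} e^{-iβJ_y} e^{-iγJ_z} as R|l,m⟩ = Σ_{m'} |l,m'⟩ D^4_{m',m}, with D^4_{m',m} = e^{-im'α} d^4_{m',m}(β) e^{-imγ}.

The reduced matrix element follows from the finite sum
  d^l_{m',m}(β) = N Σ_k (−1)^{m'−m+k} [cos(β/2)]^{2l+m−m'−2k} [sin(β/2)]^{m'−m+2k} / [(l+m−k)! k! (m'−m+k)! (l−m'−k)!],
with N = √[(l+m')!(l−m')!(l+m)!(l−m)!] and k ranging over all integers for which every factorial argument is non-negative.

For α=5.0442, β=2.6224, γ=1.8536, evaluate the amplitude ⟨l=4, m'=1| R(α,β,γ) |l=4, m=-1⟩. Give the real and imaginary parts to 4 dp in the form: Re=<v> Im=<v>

Re=0.0667 Im=-0.0033

Split into d^4_{1,-1}(β=2.6224) × two z-phases.
c=cos(2.622400/2)=0.256690, s=sin(2.622400/2)=0.966494; N=√[120·6·6·120]=720.000000
k: max(0,(-1)−(1))=0 … min(4+(-1),4−(1))=3
  k=0: (−1)^2·720.0000/(72)·0.2567^6·0.9665^2 = +0.002672
  k=1: (−1)^3·720.0000/(24)·0.2567^4·0.9665^4 = -0.113646
  k=2: (−1)^4·720.0000/(48)·0.2567^2·0.9665^6 = +0.805573
  k=3: (−1)^5·720.0000/(720)·0.2567^0·0.9665^8 = -0.761364
d^4_{1,-1}(2.6224) = +0.002672 -0.113646 +0.805573 -0.761364 = -0.066765
Attach z-rotation phases: D = e^{-i(1)(5.0442)}·(-0.066765)·e^{-i(-1)(1.8536)} = +0.066685-0.003271i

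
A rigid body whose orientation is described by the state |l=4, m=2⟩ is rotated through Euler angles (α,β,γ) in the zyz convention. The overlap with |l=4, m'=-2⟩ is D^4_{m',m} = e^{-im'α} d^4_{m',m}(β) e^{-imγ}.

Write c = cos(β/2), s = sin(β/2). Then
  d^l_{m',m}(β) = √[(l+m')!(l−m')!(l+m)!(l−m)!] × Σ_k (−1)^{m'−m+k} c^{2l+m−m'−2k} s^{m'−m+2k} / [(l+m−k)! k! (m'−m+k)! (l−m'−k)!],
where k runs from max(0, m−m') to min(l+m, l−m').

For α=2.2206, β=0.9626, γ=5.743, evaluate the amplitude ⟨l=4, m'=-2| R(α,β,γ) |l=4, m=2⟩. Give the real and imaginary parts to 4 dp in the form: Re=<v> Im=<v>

Split into d^4_{-2,2}(β=0.9626) × two z-phases.
With c≡cos(β/2)=0.886394 and s≡sin(β/2)=0.462932, N=[2·720·720·2]^{1/2}=1440.000000
Admissible k: 4..6 (factorial args all ≥0)
  k=4: (−1)^0·1440.0000/(96)·0.8864^4·0.4629^4 = +0.425272
  k=5: (−1)^1·1440.0000/(120)·0.8864^2·0.4629^6 = -0.092798
  k=6: (−1)^2·1440.0000/(1440)·0.8864^0·0.4629^8 = +0.002109
d^4_{-2,2}(0.9626) = +0.425272 -0.092798 +0.002109 = +0.334583
Phases: e^{-i·(-2)·2.2206}=-0.267877-0.963453i, e^{-i·(2)·5.7430}=+0.471001+0.882132i ⇒ D=+0.242146-0.230893i

Re=0.2421 Im=-0.2309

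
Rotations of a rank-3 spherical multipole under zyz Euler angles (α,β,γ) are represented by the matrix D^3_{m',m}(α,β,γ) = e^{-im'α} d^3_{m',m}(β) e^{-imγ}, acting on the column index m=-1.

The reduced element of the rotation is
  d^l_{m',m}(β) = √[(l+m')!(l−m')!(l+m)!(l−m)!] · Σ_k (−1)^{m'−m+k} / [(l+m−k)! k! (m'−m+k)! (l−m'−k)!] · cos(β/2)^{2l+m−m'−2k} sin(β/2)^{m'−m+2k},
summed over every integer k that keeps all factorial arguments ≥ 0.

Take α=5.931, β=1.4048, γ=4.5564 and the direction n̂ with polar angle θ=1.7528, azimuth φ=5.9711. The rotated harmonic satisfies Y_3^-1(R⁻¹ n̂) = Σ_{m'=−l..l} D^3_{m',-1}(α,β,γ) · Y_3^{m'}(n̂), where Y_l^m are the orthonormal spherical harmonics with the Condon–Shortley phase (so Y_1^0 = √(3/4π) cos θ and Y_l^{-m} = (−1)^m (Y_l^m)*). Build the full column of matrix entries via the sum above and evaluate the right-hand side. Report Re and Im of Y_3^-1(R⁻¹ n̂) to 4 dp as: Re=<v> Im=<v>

Need the full column D^3_{m',-1} for m'=−3..3 at α=5.9310, β=1.4048, γ=4.5564.
cos(β/2)=0.763294, sin(β/2)=0.646051
d^3_{-3,-1}: single k=2 term ⇒ +0.548715;  D = -0.513878-0.192400i
d^3_{-2,-1}: k∈[1..2] ⇒ +0.529329 -0.758415 = -0.229085;  D = +0.173664+0.149401i
d^3_{-1,-1}: k∈[0..2] ⇒ +0.197766 -1.133421 +0.608980 = -0.326675;  D = +0.158955+0.285395i
d^3_{0,-1}: k∈[0..2] ⇒ -0.579851 +1.246202 -0.297590 = +0.368761;  D = -0.057290-0.364284i
d^3_{1,-1}: k∈[0..2] ⇒ +0.850066 -0.811974 +0.072711 = +0.110804;  D = +0.021600-0.108678i
d^3_{2,-1}: k∈[0..1] ⇒ -0.758415 +0.271661 = -0.486753;  D = -0.253748+0.415380i
d^3_{3,-1}: single k=0 term ⇒ +0.393095;  D = +0.308060-0.244177i
Y_3^{m'}(θ=1.7528,φ=5.9711) and Σ D·Y over m':
  (-0.5139-0.1924i)·(+0.2353+0.3196i)  (+0.1737+0.1494i)·(-0.1452-0.1046i)  (+0.1590+0.2854i)·(-0.2529-0.0816i)  (-0.0573-0.3643i)·(+0.1916+0.0000i)  (+0.0216-0.1087i)·(+0.2529-0.0816i)  (-0.2537+0.4154i)·(-0.1452+0.1046i)  (+0.3081-0.2442i)·(-0.2353+0.3196i)
Y_3^-1(R⁻¹ n̂) = -0.101322-0.364491i

Re=-0.1013 Im=-0.3645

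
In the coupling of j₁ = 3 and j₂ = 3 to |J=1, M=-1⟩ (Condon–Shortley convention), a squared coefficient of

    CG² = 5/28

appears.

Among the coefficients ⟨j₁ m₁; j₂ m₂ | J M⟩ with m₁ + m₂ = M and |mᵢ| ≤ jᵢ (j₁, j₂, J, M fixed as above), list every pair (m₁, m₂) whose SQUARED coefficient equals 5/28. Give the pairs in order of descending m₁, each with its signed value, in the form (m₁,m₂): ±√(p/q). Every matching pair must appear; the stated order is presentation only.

(1,-2): −√(5/28); (-2,1): +√(5/28)

Admissible pairs with m₁+m₂ = M = -1: (-3,2), (-2,1), (-1,0), (0,-1), (1,-2), (2,-3)
  (m₁,m₂)=(2,-3): CG² = 3/28, CG = +√(3/28)
  (m₁,m₂)=(1,-2): CG² = 5/28, CG = −√(5/28)   ← matches the target
  (m₁,m₂)=(0,-1): CG² = 3/14, CG = +√(3/14)
  (m₁,m₂)=(-1,0): CG² = 3/14, CG = −√(3/14)
  (m₁,m₂)=(-2,1): CG² = 5/28, CG = +√(5/28)   ← matches the target
  (m₁,m₂)=(-3,2): CG² = 3/28, CG = −√(3/28)
Pairs with CG² = 5/28: (1,-2): −√(5/28); (-2,1): +√(5/28)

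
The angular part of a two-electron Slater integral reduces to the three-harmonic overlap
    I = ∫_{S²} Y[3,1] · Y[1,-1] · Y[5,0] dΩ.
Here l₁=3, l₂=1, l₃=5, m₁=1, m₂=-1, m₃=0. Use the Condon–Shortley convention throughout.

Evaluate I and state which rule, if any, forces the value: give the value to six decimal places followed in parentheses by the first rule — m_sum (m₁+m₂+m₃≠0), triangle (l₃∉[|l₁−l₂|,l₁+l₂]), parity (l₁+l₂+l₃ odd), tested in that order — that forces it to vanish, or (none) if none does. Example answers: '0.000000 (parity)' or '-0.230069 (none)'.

triangle: need 2≤l₃≤4, have 5; I=0

0.000000 (triangle)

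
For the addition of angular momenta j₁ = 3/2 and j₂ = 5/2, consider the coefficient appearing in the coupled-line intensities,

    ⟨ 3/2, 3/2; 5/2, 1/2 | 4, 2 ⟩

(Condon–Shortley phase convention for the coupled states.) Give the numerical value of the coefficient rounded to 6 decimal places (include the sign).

+0.597614  (= +√(5/14))

√[9·0!3!5!/9! · 3!0!3!2!6!2!] = √(12960/7)
  +(−1)^0/∏(0,0,0,3,3,2)! = 1/72  (running 1/72)
⟨..|..⟩ = √(12960/7)·(1/72) = +0.597614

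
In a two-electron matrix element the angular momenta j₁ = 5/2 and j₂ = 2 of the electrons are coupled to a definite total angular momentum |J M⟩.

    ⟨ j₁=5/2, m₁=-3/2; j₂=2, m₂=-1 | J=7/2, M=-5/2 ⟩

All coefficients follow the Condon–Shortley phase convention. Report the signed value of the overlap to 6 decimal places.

-0.125988  (= −√(1/63))

j₁+j₂−J=1  J+j₁−j₂=4  J−j₁+j₂=3  j₁+j₂+J+1=9
(j₁±m₁, j₂±m₂, J±M) = (1,4,1,3,1,6)
P² = 2304/7
sum k=0..1:
  [0] +1/48 = 1/48
  [1] −1/36 = -1/36
S = -1/144
C² = P²·S² = 1/63 ; C = -0.125988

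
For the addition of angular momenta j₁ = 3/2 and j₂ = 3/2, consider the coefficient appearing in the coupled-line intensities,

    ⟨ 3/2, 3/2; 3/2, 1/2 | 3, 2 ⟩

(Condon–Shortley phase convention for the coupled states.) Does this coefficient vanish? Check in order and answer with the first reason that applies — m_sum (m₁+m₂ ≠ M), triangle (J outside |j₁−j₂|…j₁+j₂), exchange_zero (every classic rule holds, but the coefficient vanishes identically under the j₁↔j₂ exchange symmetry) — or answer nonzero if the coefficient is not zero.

m-sum: m₁+m₂ = 3/2+1/2 = 2, M = 2  ✓
triangle: |j₁−j₂| = 0 ≤ J = 3 ≤ j₁+j₂ = 3  ✓
exchange: j₁≠j₂ or m₁≠m₂ — the exchange symmetry imposes no constraint here
value check: CG = +√(1/2) = +0.707107 ≠ 0

nonzero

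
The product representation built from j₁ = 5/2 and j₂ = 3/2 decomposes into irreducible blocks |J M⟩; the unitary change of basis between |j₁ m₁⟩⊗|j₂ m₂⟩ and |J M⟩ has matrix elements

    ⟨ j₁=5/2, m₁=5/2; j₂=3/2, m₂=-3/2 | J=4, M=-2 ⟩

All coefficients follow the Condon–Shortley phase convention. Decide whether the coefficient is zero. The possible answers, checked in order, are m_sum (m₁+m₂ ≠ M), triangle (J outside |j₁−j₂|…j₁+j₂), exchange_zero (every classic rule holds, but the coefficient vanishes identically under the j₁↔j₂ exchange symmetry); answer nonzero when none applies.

m_sum

m-sum: m₁+m₂ = 5/2+(-3/2) = 1, M = -2  ✗ ⇒ coefficient is 0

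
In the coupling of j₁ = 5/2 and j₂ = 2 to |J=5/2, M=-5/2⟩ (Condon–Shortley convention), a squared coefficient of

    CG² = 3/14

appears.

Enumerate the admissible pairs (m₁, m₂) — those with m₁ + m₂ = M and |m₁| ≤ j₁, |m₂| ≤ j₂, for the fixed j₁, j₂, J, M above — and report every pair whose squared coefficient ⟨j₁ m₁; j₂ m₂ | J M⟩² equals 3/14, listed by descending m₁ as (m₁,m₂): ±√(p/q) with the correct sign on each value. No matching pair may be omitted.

Admissible pairs with m₁+m₂ = M = -5/2: (-5/2,0), (-3/2,-1), (-1/2,-2)
  (m₁,m₂)=(-1/2,-2): CG² = 3/14, CG = +√(3/14)   ← matches the target
  (m₁,m₂)=(-3/2,-1): CG² = 3/7, CG = −√(3/7)
  (m₁,m₂)=(-5/2,0): CG² = 5/14, CG = +√(5/14)
Pairs with CG² = 3/14: (-1/2,-2): +√(3/14)

(-1/2,-2): +√(3/14)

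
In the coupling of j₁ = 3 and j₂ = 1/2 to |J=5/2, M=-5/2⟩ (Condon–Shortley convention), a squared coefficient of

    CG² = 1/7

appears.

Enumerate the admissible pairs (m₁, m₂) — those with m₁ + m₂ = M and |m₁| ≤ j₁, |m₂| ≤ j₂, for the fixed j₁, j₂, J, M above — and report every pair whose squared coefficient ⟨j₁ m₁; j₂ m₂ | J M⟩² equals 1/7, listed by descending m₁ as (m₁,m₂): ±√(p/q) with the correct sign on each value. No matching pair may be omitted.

Admissible pairs with m₁+m₂ = M = -5/2: (-3,1/2), (-2,-1/2)
  (m₁,m₂)=(-2,-1/2): CG² = 1/7, CG = +√(1/7)   ← matches the target
  (m₁,m₂)=(-3,1/2): CG² = 6/7, CG = −√(6/7)
Pairs with CG² = 1/7: (-2,-1/2): +√(1/7)

(-2,-1/2): +√(1/7)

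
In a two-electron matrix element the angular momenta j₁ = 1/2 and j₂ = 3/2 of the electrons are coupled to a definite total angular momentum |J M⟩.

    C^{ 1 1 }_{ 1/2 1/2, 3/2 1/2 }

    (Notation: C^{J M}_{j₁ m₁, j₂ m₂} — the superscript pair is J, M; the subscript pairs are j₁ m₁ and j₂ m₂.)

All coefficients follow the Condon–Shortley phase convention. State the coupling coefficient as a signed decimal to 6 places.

√[3·1!0!2!/4! · 1!0!2!1!2!0!] = √(1)
  +(−1)^0/∏(0,1,0,2,0,0)! = 1/2  (running 1/2)
⟨..|..⟩ = √(1)·(1/2) = +0.500000

+0.500000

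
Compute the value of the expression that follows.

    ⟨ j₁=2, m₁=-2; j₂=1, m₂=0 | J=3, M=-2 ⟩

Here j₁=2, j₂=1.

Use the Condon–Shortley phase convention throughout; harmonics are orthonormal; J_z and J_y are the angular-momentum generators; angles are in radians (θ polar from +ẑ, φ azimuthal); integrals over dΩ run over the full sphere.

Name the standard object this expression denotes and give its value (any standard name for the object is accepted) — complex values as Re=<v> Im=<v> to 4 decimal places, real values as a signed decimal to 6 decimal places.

This is a Clebsch–Gordan (vector-coupling) coefficient.
triangle: 0!·4!·2!/7! = 48/5040
(j±m)!: 0!·4!·1!·1!·1!·5! = 2880
prefactor² = (2J+1)·Δ·N² = 192
  k=0: +1/(0!·0!·4!·1!·0!·1!) = 1/24
Σ = 1/24  ⇒  CG² = 192·(1/24)² = 1/3
CG = +√(1/3) = +0.577350

Clebsch–Gordan coefficient, +√(1/3) ≈ +0.577350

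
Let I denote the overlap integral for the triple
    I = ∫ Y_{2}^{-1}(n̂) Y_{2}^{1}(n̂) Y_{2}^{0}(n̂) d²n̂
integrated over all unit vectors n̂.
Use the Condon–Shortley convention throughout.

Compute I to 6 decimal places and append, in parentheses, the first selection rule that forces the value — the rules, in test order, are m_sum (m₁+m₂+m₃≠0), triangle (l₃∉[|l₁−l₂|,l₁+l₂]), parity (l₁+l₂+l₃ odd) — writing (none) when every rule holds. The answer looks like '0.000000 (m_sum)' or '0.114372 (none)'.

-0.090112 (none)

m-sum 0 ✓  L=6 even ✓  0≤2≤4 ✓
Π(2lᵢ+1) = 5×5×5 = 125
triangle coeff Δ(2,2,2) = 1/630
Σ_t [0,2]: t=0:+1/8 t=1:−1/1 t=2:+1/8 = -3/4
(3j)²=2/35 [(2 2 2; 0 0 0)], sign=-1
Σ_t [1,2]: t=1:−1/4 t=2:+1/2 = 1/4
(3j)²=1/70 [(2 2 2; -1 1 0)], sign=+1
⇒ 4πI² = 5/49
I = (-1)√(5/49/(4π)) = -0.09011188
No selection rule forces the value: the integral is nonzero (none).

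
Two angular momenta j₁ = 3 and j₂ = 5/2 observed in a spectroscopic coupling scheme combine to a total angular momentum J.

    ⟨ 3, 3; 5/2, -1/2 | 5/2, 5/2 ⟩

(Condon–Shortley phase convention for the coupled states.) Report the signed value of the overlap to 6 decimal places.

+0.487950

√[6·3!3!2!/9! · 6!0!2!3!5!0!] = √(8640/7)
  +(−1)^0/∏(0,3,0,2,3,0)! = 1/72  (running 1/72)
⟨..|..⟩ = √(8640/7)·(1/72) = +0.487950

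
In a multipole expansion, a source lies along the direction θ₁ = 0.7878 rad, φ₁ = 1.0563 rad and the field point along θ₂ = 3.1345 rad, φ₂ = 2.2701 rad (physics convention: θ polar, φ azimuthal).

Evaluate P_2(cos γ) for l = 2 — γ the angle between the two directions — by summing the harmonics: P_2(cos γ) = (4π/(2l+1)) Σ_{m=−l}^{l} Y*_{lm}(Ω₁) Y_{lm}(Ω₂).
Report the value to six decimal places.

Term-by-term m-sum for l=2 (normalisation 4π/5 = 2.513274):
  m=-2: Y*=-0.10008 + 0.16627j  Y=-0.00000 + 0.00002j  product -0.00000 - 0.00000j
  m=-1: Y*=0.19008 + 0.33626j  Y=0.00353 + 0.00419j  product -0.00074 + 0.00198j
  m=+0: Y*=0.15542 + 0.00000j  Y=0.63074 + 0.00000j  product 0.09803 + 0.00000j
  m=+1: Y*=-0.19008 + 0.33626j  Y=-0.00353 + 0.00419j  product -0.00074 - 0.00198j
  m=+2: Y*=-0.10008 - 0.16627j  Y=-0.00000 - 0.00002j  product -0.00000 + 0.00000j
Total Σ_m = 0.09655 + 0.00000j. Multiply by 2.513274: 0.24265 + 0.00000j. P_2(cos γ) = 0.242647

0.242647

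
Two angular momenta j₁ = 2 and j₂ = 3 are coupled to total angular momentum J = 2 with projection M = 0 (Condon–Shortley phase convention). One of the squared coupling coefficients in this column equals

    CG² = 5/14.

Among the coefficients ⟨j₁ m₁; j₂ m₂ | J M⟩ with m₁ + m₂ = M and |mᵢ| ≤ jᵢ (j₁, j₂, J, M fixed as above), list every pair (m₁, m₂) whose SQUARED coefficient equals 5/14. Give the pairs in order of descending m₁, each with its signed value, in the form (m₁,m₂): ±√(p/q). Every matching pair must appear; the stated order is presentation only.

Admissible pairs with m₁+m₂ = M = 0: (-2,2), (-1,1), (0,0), (1,-1), (2,-2)
  (m₁,m₂)=(2,-2): CG² = 5/14, CG = +√(5/14)   ← matches the target
  (m₁,m₂)=(1,-1): CG² = 1/7, CG = −√(1/7)
  (m₁,m₂)=(0,0): CG² = 0/1, CG = 0
  (m₁,m₂)=(-1,1): CG² = 1/7, CG = +√(1/7)
  (m₁,m₂)=(-2,2): CG² = 5/14, CG = −√(5/14)   ← matches the target
Pairs with CG² = 5/14: (2,-2): +√(5/14); (-2,2): −√(5/14)

(2,-2): +√(5/14); (-2,2): −√(5/14)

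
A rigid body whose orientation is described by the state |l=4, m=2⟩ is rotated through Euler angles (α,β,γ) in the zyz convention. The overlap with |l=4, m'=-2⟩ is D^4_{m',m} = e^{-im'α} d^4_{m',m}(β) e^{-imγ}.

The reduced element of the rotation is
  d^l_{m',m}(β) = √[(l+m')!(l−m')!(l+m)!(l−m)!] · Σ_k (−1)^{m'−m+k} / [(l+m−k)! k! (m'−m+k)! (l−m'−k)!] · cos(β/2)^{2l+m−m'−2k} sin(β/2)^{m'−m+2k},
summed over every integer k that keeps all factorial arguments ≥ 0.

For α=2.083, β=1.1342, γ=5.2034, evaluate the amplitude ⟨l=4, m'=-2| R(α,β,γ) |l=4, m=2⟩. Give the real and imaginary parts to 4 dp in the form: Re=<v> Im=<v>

First d^4_{-2,2}(β=1.1342), then the phase factors e^{-i(-2)α} and e^{-i(2)γ}:
Half-angle: c=0.843462, s=0.537188. N=√(2·720·720·2)=1440.000000
k: max(0,(2)−(-2))=4 … min(4+(2),4−(-2))=6
  k=4: (−1)^0·1440.0000/(96)·0.8435^4·0.5372^4 = +0.632208
  k=5: (−1)^1·1440.0000/(120)·0.8435^2·0.5372^6 = -0.205150
  k=6: (−1)^2·1440.0000/(1440)·0.8435^0·0.5372^8 = +0.006934
d^4_{-2,2}(1.1342) = +0.632208 -0.205150 +0.006934 = +0.433993
Phases: e^{-i·(-2)·2.0830}=-0.519605-0.854406i, e^{-i·(2)·5.2034}=-0.555342+0.831622i ⇒ D=+0.433603+0.018389i

Re=0.4336 Im=0.0184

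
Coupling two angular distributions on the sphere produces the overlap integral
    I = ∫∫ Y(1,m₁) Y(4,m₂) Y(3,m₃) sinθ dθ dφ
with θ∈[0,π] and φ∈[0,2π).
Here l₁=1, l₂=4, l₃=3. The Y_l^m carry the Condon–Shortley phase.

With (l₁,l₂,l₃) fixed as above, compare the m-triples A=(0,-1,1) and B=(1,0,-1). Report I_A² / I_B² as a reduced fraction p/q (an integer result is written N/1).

5/2

Same 1,4,3: normalisation and zero-m 3j drop out of the ratio.
A: Δ: 2! 0! 6! / 9! → 1/252; sum: t=1:−1/48 = -1/48; 3j²(1 4 3; 0 -1 1) = Δ·Π!·Σ² = 5/84  (sign -1)
B: Δ: 2! 0! 6! / 9! → 1/252; sum: t=0:+1/96 = 1/96; 3j²(1 4 3; 1 0 -1) = Δ·Π!·Σ² = 1/42  (sign +1)
I_A²/I_B² = (5/84)/(1/42) = 5/2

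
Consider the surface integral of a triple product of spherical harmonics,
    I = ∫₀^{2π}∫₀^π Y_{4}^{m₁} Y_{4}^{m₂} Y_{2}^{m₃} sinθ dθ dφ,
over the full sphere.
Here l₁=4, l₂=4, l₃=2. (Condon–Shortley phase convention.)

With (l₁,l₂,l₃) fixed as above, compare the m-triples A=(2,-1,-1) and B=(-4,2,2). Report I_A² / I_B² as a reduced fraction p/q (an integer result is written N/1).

Shared (l₁,l₂,l₃)=(4,4,2): N and (l;000)² cancel in I_A²/I_B².
A: Δ = 6!·2!·2!/11! = 1/13860; Racah Σ t=1..2: t=1:−1/240 t=2:+1/96 = 1/160; ⇒ 3j(4 4 2; 2 -1 -1)² = 27/1540, sgn -1
B: Δ = 6!·2!·2!/11! = 1/13860; Racah Σ t=6..6: t=6:+1/2880 = 1/2880; ⇒ 3j(4 4 2; -4 2 2)² = 2/165, sgn +1
I_A²/I_B² = (27/1540)/(2/165) = 81/56

81/56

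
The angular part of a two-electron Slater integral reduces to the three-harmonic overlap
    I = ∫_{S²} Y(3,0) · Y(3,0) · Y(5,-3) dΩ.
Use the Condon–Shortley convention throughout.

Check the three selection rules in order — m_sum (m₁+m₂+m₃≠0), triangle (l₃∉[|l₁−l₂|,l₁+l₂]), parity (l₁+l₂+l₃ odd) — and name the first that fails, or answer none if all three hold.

m_sum

azimuthal sum: 0 + 0 − 3 = -3  ✗
0 ≤ 5 ≤ 6 (triangle on l)
L = 3 + 3 + 5 = 11 (odd)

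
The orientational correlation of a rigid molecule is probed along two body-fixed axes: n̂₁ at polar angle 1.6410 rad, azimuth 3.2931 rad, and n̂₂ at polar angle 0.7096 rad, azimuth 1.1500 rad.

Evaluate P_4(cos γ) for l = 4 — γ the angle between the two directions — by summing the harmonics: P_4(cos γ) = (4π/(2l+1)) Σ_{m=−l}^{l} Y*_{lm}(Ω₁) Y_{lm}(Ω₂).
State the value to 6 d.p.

-0.122753

Addition theorem: P_4(cos γ) = (4π/9) Σ_m Y*_{lm}(Ω₁) Y_{lm}(Ω₂), m = −4…4:
  m=-4: Y*=(0.360154, 0.249596)  Y=(-0.008943, 0.079238)  product (-0.022998, 0.026306)
  m=-3: Y*=(0.078304, 0.038263)  Y=(-0.250225, 0.079715)  product (-0.022644, -0.003332)
  m=-2: Y*=(-0.306769, -0.095909)  Y=(-0.286540, -0.320700)  product (0.057144, 0.125862)
  m=-1: Y*=(-0.097046, -0.014817)  Y=(0.098245, -0.219527)  product (-0.012787, 0.019849)
  m=+0: Y*=(0.301831, -0.000000)  Y=(-0.282755, 0.000000)  product (-0.085344, 0.000000)
  m=+1: Y*=(0.097046, -0.014817)  Y=(-0.098245, -0.219527)  product (-0.012787, -0.019849)
  m=+2: Y*=(-0.306769, 0.095909)  Y=(-0.286540, 0.320700)  product (0.057144, -0.125862)
  m=+3: Y*=(-0.078304, 0.038263)  Y=(0.250225, 0.079715)  product (-0.022644, 0.003332)
  m=+4: Y*=(0.360154, -0.249596)  Y=(-0.008943, -0.079238)  product (-0.022998, -0.026306)
Σ over m = (-0.087915, -0.000000); ×(4π/9) → (-0.122753, -0.000000). Real part: -0.122753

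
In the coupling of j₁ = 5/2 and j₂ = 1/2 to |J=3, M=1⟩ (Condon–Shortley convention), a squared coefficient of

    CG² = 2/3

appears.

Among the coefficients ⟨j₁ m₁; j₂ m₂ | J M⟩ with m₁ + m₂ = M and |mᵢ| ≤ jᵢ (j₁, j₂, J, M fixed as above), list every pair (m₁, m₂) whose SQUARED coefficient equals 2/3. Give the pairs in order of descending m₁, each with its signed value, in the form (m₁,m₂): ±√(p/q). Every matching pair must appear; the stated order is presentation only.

(1/2,1/2): +√(2/3)

Admissible pairs with m₁+m₂ = M = 1: (1/2,1/2), (3/2,-1/2)
  (m₁,m₂)=(3/2,-1/2): CG² = 1/3, CG = +√(1/3)
  (m₁,m₂)=(1/2,1/2): CG² = 2/3, CG = +√(2/3)   ← matches the target
Pairs with CG² = 2/3: (1/2,1/2): +√(2/3)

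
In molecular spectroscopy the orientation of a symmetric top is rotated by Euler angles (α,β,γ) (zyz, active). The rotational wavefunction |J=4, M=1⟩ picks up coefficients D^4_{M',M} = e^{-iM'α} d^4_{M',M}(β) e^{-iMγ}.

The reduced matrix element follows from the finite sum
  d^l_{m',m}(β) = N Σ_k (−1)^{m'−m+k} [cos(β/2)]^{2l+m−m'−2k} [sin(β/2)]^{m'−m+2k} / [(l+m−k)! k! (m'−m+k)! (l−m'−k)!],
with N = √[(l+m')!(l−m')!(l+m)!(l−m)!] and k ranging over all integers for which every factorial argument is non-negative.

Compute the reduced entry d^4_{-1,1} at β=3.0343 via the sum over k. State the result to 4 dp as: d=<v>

d^4_{-1,1}(β=3.0343) via the finite sum:
Half-angle: c=0.053621, s=0.998561. N=√(6·120·120·6)=720.000000
Admissible k: 2..5 (factorial args all ≥0)
  k=2: (−1)^0·720.0000/(72)·0.0536^6·0.9986^2 = +0.000000
  k=3: (−1)^1·720.0000/(24)·0.0536^4·0.9986^4 = -0.000247
  k=4: (−1)^2·720.0000/(48)·0.0536^2·0.9986^6 = +0.042757
  k=5: (−1)^3·720.0000/(720)·0.0536^0·0.9986^8 = -0.988549
d^4_{-1,1}(3.0343) = +0.000000 -0.000247 +0.042757 -0.988549 = -0.946039

d=-0.9460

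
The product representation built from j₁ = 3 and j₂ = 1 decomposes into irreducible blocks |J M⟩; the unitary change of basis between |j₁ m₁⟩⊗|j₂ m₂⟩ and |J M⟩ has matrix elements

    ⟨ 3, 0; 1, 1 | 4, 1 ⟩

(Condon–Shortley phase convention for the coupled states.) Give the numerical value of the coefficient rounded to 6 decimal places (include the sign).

+0.597614

j₁+j₂−J=0  J+j₁−j₂=6  J−j₁+j₂=2  j₁+j₂+J+1=9
(j₁±m₁, j₂±m₂, J±M) = (3,3,2,0,5,3)
P² = 12960/7
sum k=0..0:
  [0] +1/72 = 1/72
S = 1/72
C² = P²·S² = 5/14 ; C = +0.597614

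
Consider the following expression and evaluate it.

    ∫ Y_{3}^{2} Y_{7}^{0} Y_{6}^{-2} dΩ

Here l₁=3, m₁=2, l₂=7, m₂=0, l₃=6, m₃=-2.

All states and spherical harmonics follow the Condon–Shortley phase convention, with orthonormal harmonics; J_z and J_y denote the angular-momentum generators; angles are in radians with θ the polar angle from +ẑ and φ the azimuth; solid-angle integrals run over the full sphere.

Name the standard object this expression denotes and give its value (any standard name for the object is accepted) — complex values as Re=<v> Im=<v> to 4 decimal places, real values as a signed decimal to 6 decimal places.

This is a Gaunt coefficient — the integral of a triple product of spherical harmonics over the sphere.
m-sum 0 ✓  L=16 even ✓  4≤6≤10 ✓
Π(2lᵢ+1) = 7×15×13 = 1365
triangle coeff Δ(3,7,6) = 1/2042040
Σ_t [1,3]: t=1:−1/207360 t=2:+1/57600 t=3:−1/207360 = 1/129600
(3j)²=168/12155 [(3 7 6; 0 0 0)], sign=+1
Σ_t [0,1]: t=0:+1/725760 t=1:−1/207360 = -1/290304
(3j)²=125/7293 [(3 7 6; 2 0 -2)], sign=-1
⇒ 4πI² = 147000/454597
I = (-1)√(147000/454597/(4π)) = -0.16041333

Gaunt coefficient, -0.160413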